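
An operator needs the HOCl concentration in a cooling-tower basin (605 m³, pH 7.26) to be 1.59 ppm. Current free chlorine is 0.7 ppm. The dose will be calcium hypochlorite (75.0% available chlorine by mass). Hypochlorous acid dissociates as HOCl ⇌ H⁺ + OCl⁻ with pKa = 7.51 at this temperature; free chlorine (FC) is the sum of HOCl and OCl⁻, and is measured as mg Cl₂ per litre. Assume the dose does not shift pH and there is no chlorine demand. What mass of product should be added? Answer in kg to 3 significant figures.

1.44 kg

Volume: 605 m³ = 605,000 L.
[OCl⁻]/[HOCl] = 10^(pH − pKa) = 10^(7.26 − 7.51) = 0.5623; fraction as HOCl = 1/(1 + 0.5623) = 0.6401.
Free chlorine required for 1.59 ppm HOCl: 1.59 / 0.6401 = 2.484 ppm.
FC to add: 2.484 − 0.7 = 1.784 mg/L as Cl₂.
Cl₂ equivalent: 1.784 mg/L × 605,000 L = 1079 g.
Product at 75.0% available Cl: 1079 / 0.75 = 1439 g.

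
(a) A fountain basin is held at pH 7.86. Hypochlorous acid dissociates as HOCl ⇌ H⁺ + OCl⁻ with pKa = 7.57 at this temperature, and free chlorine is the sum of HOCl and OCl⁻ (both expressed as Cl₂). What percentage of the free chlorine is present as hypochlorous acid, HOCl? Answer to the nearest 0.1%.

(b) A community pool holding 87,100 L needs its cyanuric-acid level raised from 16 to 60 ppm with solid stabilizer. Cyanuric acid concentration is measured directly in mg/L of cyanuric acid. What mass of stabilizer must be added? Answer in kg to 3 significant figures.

(a) 33.9%; (b) 3.83 kg

(a) [OCl⁻]/[HOCl] = 10^(pH − pKa) = 10^(7.86 − 7.57) = 10^0.29 = 1.95.
(a) Fraction as HOCl = 1 / (1 + 1.95) = 0.339.

(b) CYA to add: (60 − 16) = 44 mg/L × 87,100 L = 3832 g cyanuric acid.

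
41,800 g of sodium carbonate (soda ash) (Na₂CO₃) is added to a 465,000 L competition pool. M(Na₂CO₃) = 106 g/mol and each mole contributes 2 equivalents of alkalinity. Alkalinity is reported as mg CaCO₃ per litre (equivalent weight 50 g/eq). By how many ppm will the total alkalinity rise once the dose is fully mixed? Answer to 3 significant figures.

84.8 ppm

Moles of Na₂CO₃: 41,800 g ÷ 106 g/mol = 394.3 mol → 788.7 eq of alkalinity.
As CaCO₃: 788.7 eq × 50 g/eq = 39,430 g.
Rise: 39,430 g / 465,000 L × 1000 = 84.8 mg/L.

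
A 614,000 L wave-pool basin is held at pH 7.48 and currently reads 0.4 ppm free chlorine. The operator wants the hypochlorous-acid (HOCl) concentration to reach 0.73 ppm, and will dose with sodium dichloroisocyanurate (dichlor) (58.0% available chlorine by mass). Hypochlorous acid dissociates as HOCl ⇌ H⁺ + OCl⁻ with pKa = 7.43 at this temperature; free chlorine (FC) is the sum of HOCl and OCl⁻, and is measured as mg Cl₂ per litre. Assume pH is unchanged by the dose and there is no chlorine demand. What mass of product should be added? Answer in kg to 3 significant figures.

[OCl⁻]/[HOCl] = 10^(pH − pKa) = 10^(7.48 − 7.43) = 1.122; fraction as HOCl = 1/(1 + 1.122) = 0.4712.
Free chlorine required for 0.73 ppm HOCl: 0.73 / 0.4712 = 1.549 ppm.
FC to add: 1.549 − 0.4 = 1.149 mg/L as Cl₂.
Cl₂ equivalent: 1.149 mg/L × 614,000 L = 705.5 g.
Product at 58.0% available Cl: 705.5 / 0.58 = 1216 g.

1.22 kg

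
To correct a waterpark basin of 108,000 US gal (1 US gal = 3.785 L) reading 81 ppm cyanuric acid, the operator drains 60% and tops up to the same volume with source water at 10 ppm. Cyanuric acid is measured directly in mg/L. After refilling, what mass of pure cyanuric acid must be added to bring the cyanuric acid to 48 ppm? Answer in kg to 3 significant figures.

3.92 kg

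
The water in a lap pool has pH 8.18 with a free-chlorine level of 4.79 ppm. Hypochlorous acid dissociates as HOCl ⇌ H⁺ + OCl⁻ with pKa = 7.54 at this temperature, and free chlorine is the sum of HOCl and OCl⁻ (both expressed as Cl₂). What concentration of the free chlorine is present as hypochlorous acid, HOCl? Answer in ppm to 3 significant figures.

0.893 ppm

[OCl⁻]/[HOCl] = 10^(pH − pKa) = 10^(8.18 − 7.54) = 10^0.64 = 4.365.
Fraction as HOCl = 1 / (1 + 4.365) = 0.1864.
HOCl = 0.1864 × 4.79 ppm = 0.8928 ppm.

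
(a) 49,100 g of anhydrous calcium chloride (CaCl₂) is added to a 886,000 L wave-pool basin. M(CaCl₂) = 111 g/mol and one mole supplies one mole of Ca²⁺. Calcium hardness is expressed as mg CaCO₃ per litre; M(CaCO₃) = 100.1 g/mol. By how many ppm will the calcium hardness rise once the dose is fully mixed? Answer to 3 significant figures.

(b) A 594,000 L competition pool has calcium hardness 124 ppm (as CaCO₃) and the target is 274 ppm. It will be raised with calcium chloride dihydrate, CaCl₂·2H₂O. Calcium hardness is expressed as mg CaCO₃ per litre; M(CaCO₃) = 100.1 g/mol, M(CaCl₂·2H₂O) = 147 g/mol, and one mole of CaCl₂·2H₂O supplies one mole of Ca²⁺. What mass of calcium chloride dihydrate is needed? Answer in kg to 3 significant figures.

(a) Moles of Ca²⁺: 49,100 g ÷ 111 g/mol = 442.3 mol.
(a) As CaCO₃: 442.3 mol × 100.1 g/mol = 44,280 g.
(a) Rise: 44,280 g / 886,000 L × 1000 = 49.98 mg/L.

(b) Hardness to add: (274 − 124) = 150 mg/L as CaCO₃ × 594,000 L = 89,100 g as CaCO₃.
(b) Moles of Ca²⁺ (1 mol Ca²⁺ ≡ 1 mol CaCO₃): 89,100 / 100.1 g/mol = 890.1 mol.
(b) Mass of CaCl₂·2H₂O: 890.1 × 147 = 130,800 g.

(a) 50.0 ppm; (b) 131 kg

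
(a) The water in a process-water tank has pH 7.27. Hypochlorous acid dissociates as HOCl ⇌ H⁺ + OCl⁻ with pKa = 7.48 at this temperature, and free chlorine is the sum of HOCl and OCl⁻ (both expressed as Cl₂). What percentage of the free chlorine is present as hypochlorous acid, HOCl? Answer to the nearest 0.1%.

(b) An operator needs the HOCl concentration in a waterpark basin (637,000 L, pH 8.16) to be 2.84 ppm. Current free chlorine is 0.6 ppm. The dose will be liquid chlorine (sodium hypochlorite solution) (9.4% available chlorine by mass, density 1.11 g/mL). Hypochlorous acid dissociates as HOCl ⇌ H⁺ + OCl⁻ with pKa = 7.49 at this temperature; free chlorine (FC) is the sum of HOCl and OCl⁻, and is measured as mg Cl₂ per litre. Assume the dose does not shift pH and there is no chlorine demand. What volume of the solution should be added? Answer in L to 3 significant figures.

(a) 61.9%; (b) 94.8 L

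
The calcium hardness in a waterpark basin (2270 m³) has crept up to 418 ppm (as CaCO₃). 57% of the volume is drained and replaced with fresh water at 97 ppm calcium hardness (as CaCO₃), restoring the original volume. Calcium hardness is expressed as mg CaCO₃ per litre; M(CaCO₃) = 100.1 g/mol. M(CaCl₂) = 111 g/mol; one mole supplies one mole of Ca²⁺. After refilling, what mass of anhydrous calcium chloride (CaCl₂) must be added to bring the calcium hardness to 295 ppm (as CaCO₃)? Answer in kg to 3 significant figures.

Volume: 2270 m³ = 2,270,000 L.
After draining 57% and refilling: 418 × 0.43 + 97 × 0.57 = 235.03 ppm.
Deficit to target: 295 − 235.03 = 59.97 mg/L.
As CaCO₃: 59.97 mg/L × 2,270,000 L = 136,100 g; ÷ 100.1 = 1360 mol Ca²⁺.
Mass: 1360 × 111 = 151,000 g.

151 kg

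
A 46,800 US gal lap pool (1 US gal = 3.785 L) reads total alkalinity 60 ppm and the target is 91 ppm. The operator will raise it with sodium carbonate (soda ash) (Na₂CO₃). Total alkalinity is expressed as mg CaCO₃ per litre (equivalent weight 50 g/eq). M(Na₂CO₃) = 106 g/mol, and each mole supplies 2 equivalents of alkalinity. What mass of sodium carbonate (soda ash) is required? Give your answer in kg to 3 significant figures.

5.82 kg

Volume: 46,800 US gal × 3.785 L/gal = 177,138 L.
Alkalinity to add: (91 − 60) = 31 mg/L as CaCO₃ × 177,138 L = 5491 g as CaCO₃.
Equivalents: 5491 g ÷ 50 g/eq = 109.8 eq.
Each mole of Na₂CO₃ supplies 2 eq, so 109.8 / 2 = 54.91 mol.
Mass: 54.91 mol × 106 g/mol = 5821 g.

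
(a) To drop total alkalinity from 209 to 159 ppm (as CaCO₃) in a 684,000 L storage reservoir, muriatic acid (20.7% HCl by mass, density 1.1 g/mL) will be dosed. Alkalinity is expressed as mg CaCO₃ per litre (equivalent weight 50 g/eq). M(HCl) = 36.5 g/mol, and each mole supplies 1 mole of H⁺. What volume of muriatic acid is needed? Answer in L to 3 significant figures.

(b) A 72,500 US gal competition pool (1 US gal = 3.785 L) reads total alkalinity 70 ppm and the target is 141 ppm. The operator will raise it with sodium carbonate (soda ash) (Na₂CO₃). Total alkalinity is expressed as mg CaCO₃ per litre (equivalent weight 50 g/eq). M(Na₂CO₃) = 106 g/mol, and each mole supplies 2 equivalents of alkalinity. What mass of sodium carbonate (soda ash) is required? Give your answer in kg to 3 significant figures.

(a) 110 L; (b) 20.7 kg

(a) Alkalinity to neutralize: (209 − 159) = 50 mg/L as CaCO₃ × 684,000 L = 34,200 g as CaCO₃.
(a) Equivalents of H⁺ required: 34,200 ÷ 50 g/eq = 684 eq = 684 mol HCl.
(a) Mass of HCl: 684 × 36.5 = 24,970 g.
(a) Mass of 20.7% solution: 24,970 / 0.207 = 120,600 g.
(a) Volume: 120,600 g ÷ 1.1 g/mL = 109,600 mL.

(b) Volume: 72,500 US gal × 3.785 L/gal = 274,412 L.
(b) Alkalinity to add: (141 − 70) = 71 mg/L as CaCO₃ × 274,412 L = 19,480 g as CaCO₃.
(b) Equivalents: 19,480 g ÷ 50 g/eq = 389.7 eq.
(b) Each mole of Na₂CO₃ supplies 2 eq, so 389.7 / 2 = 194.8 mol.
(b) Mass: 194.8 mol × 106 g/mol = 20,650 g.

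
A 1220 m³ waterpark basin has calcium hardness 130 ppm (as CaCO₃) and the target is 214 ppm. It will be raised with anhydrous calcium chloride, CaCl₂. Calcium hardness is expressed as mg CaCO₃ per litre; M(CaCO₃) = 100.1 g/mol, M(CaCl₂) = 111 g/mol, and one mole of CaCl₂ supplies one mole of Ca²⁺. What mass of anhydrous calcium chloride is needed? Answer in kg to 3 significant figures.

114 kg

Volume: 1220 m³ = 1,220,000 L.
Hardness to add: (214 − 130) = 84 mg/L as CaCO₃ × 1,220,000 L = 102,500 g as CaCO₃.
Moles of Ca²⁺ (1 mol Ca²⁺ ≡ 1 mol CaCO₃): 102,500 / 100.1 g/mol = 1024 mol.
Mass of CaCl₂: 1024 × 111 = 113,600 g.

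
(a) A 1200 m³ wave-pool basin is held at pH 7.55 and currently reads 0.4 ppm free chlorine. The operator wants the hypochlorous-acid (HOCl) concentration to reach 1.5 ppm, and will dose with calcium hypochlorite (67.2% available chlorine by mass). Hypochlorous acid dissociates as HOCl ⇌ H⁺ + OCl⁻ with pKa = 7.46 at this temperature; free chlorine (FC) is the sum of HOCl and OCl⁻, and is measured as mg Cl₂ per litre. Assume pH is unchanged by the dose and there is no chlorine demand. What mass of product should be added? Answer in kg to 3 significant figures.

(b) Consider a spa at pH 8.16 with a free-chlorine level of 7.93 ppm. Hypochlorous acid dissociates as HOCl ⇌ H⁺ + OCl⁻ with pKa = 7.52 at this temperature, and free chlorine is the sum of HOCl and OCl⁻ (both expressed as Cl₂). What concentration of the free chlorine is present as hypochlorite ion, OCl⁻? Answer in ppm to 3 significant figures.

(a) Volume: 1200 m³ = 1,200,000 L.
(a) [OCl⁻]/[HOCl] = 10^(pH − pKa) = 10^(7.55 − 7.46) = 1.23; fraction as HOCl = 1/(1 + 1.23) = 0.4484.
(a) Free chlorine required for 1.5 ppm HOCl: 1.5 / 0.4484 = 3.345 ppm.
(a) FC to add: 3.345 − 0.4 = 2.945 mg/L as Cl₂.
(a) Cl₂ equivalent: 2.945 mg/L × 1,200,000 L = 3534 g.
(a) Product at 67.2% available Cl: 3534 / 0.672 = 5260 g.

(b) [OCl⁻]/[HOCl] = 10^(pH − pKa) = 10^(8.16 − 7.52) = 10^0.64 = 4.365.
(b) Fraction as HOCl = 1 / (1 + 4.365) = 0.1864.
(b) OCl⁻ = (1 − 0.1864) × 7.93 ppm = 6.452 ppm.

(a) 5.26 kg; (b) 6.45 ppm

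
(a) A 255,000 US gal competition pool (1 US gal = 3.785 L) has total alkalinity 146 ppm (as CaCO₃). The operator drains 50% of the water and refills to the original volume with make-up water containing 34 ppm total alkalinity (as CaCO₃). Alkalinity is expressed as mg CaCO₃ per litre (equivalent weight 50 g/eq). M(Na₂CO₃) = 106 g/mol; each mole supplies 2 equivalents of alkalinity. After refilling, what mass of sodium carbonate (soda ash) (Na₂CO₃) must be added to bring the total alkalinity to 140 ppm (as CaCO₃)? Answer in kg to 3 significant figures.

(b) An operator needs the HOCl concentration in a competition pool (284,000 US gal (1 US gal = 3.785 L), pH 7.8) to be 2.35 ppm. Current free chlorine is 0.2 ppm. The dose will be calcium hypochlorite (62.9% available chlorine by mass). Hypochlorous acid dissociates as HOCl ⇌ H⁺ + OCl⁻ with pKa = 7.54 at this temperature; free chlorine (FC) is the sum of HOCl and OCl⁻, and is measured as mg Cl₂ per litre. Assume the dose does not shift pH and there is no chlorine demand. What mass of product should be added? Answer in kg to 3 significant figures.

(a) 51.2 kg; (b) 11.0 kg

(a) Volume: 255,000 US gal × 3.785 L/gal = 965,175 L.
(a) After draining 50% and refilling: 146 × 0.50 + 34 × 0.50 = 90 ppm.
(a) Deficit to target: 140 − 90 = 50 mg/L.
(a) As CaCO₃: 50 mg/L × 965,175 L = 48,260 g; ÷ 50 g/eq ÷ 2 = 482.6 mol Na₂CO₃.
(a) Mass: 482.6 × 106 = 51,150 g.

(b) Volume: 284,000 US gal × 3.785 L/gal = 1,074,940 L.
(b) [OCl⁻]/[HOCl] = 10^(pH − pKa) = 10^(7.8 − 7.54) = 1.82; fraction as HOCl = 1/(1 + 1.82) = 0.3546.
(b) Free chlorine required for 2.35 ppm HOCl: 2.35 / 0.3546 = 6.626 ppm.
(b) FC to add: 6.626 − 0.2 = 6.426 mg/L as Cl₂.
(b) Cl₂ equivalent: 6.426 mg/L × 1,074,940 L = 6908 g.
(b) Product at 62.9% available Cl: 6908 / 0.629 = 10,980 g.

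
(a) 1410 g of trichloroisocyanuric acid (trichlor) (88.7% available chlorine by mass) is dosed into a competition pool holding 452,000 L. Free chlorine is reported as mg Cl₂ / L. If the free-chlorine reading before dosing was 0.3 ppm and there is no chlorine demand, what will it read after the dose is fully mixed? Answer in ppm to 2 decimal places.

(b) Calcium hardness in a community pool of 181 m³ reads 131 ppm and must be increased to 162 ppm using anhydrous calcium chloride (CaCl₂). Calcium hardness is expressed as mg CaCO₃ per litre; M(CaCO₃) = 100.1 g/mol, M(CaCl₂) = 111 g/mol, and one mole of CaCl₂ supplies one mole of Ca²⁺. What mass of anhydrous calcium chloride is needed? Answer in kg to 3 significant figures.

(a) Available chlorine delivered: 1410 g × 0.887 = 1251 g as Cl₂.
(a) Concentration rise: 1251 g / 452,000 L = 2.767 mg/L = 2.77 ppm.
(a) Final FC: 0.3 + 2.77 = 3.07 ppm.

(b) Volume: 181 m³ = 181,000 L.
(b) Hardness to add: (162 − 131) = 31 mg/L as CaCO₃ × 181,000 L = 5611 g as CaCO₃.
(b) Moles of Ca²⁺ (1 mol Ca²⁺ ≡ 1 mol CaCO₃): 5611 / 100.1 g/mol = 56.05 mol.
(b) Mass of CaCl₂: 56.05 × 111 = 6222 g.

(a) 3.07 ppm; (b) 6.22 kg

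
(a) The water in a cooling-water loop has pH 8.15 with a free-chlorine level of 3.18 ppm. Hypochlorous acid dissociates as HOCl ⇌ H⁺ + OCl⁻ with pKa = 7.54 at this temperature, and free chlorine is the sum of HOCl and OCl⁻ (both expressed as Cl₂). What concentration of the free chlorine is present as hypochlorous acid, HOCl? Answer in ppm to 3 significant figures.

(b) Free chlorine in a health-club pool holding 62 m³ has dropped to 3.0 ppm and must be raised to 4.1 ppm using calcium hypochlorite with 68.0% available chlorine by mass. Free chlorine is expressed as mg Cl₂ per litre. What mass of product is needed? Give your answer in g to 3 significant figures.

(a) 0.627 ppm; (b) 100 g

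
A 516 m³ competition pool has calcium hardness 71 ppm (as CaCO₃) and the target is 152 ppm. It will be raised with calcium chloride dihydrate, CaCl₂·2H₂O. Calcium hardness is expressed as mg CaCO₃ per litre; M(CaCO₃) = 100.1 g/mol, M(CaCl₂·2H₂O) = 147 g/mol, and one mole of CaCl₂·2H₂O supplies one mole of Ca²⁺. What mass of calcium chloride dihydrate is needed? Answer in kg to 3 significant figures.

Volume: 516 m³ = 516,000 L.
Hardness to add: (152 − 71) = 81 mg/L as CaCO₃ × 516,000 L = 41,800 g as CaCO₃.
Moles of Ca²⁺ (1 mol Ca²⁺ ≡ 1 mol CaCO₃): 41,800 / 100.1 g/mol = 417.5 mol.
Mass of CaCl₂·2H₂O: 417.5 × 147 = 61,380 g.

61.4 kg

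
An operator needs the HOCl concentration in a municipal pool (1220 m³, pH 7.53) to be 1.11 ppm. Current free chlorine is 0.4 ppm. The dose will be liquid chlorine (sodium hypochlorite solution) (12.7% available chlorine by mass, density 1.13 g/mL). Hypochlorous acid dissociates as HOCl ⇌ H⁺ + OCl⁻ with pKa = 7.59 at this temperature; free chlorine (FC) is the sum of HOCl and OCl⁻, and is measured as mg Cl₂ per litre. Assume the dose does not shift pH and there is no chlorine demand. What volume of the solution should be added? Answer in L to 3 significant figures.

14.3 L

Volume: 1220 m³ = 1,220,000 L.
[OCl⁻]/[HOCl] = 10^(pH − pKa) = 10^(7.53 − 7.59) = 0.871; fraction as HOCl = 1/(1 + 0.871) = 0.5345.
Free chlorine required for 1.11 ppm HOCl: 1.11 / 0.5345 = 2.077 ppm.
FC to add: 2.077 − 0.4 = 1.677 mg/L as Cl₂.
Cl₂ equivalent: 1.677 mg/L × 1,220,000 L = 2046 g.
Product at 12.7% available Cl: 2046 / 0.127 = 16,110 g.
Volume: 16,110 g ÷ 1.13 g/mL = 14,250 mL.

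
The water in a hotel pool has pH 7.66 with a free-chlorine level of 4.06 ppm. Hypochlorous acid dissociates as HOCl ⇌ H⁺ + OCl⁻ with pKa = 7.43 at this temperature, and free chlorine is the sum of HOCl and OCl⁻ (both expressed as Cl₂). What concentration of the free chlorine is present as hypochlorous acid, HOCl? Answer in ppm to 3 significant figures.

1.50 ppm

[OCl⁻]/[HOCl] = 10^(pH − pKa) = 10^(7.66 − 7.43) = 10^0.23 = 1.698.
Fraction as HOCl = 1 / (1 + 1.698) = 0.3706.
HOCl = 0.3706 × 4.06 ppm = 1.505 ppm.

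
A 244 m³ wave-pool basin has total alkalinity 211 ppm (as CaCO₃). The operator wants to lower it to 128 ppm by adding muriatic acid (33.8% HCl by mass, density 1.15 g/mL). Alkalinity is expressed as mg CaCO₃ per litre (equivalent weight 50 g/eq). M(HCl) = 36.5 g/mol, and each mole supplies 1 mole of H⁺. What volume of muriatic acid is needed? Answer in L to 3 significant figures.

38.0 L

Volume: 244 m³ = 244,000 L.
Alkalinity to neutralize: (211 − 128) = 83 mg/L as CaCO₃ × 244,000 L = 20,250 g as CaCO₃.
Equivalents of H⁺ required: 20,250 ÷ 50 g/eq = 405 eq = 405 mol HCl.
Mass of HCl: 405 × 36.5 = 14,780 g.
Mass of 33.8% solution: 14,780 / 0.338 = 43,740 g.
Volume: 43,740 g ÷ 1.15 g/mL = 38,030 mL.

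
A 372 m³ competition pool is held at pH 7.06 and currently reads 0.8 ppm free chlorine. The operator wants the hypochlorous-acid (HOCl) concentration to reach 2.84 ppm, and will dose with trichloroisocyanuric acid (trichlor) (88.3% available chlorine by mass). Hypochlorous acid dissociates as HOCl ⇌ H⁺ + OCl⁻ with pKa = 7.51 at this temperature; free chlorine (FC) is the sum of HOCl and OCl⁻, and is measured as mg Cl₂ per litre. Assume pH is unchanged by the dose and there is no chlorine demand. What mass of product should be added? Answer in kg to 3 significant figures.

Volume: 372 m³ = 372,000 L.
[OCl⁻]/[HOCl] = 10^(pH − pKa) = 10^(7.06 − 7.51) = 0.3548; fraction as HOCl = 1/(1 + 0.3548) = 0.7381.
Free chlorine required for 2.84 ppm HOCl: 2.84 / 0.7381 = 3.848 ppm.
FC to add: 3.848 − 0.8 = 3.048 mg/L as Cl₂.
Cl₂ equivalent: 3.048 mg/L × 372,000 L = 1134 g.
Product at 88.3% available Cl: 1134 / 0.883 = 1284 g.

1.28 kg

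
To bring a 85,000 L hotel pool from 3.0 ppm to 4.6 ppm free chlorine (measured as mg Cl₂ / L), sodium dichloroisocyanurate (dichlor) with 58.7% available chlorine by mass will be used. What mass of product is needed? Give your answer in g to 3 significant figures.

232 g

Chlorine deficit: 4.6 − 3.0 = 1.6 ppm = 1.6 mg/L as Cl₂.
Cl₂ equivalent needed: 1.6 mg/L × 85,000 L = 136,000 mg = 136 g.
Product at 58.7% available chlorine: 136 / 0.587 = 231.7 g.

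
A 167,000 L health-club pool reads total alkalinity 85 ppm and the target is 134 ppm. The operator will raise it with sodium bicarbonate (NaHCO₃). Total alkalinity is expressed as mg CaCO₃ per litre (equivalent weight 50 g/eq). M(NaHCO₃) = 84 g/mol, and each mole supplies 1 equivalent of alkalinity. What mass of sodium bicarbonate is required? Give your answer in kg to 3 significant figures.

13.7 kg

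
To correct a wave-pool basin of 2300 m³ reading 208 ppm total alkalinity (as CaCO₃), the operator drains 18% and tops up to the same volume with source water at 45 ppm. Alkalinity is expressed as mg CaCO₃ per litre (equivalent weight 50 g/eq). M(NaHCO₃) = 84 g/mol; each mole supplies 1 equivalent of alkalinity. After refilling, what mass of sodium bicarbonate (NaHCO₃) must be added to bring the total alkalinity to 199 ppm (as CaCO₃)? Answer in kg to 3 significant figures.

Volume: 2300 m³ = 2,300,000 L.
After draining 18% and refilling: 208 × 0.82 + 45 × 0.18 = 178.66 ppm.
Deficit to target: 199 − 178.66 = 20.34 mg/L.
As CaCO₃: 20.34 mg/L × 2,300,000 L = 46,780 g; ÷ 50 g/eq ÷ 1 = 935.6 mol NaHCO₃.
Mass: 935.6 × 84 = 78,590 g.

78.6 kg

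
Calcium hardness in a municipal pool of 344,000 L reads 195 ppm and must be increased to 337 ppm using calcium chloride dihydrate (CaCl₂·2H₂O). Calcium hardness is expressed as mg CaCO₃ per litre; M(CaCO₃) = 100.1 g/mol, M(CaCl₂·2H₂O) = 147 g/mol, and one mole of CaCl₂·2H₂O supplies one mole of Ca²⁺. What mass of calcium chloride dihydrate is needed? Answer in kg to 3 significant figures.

Hardness to add: (337 − 195) = 142 mg/L as CaCO₃ × 344,000 L = 48,850 g as CaCO₃.
Moles of Ca²⁺ (1 mol Ca²⁺ ≡ 1 mol CaCO₃): 48,850 / 100.1 g/mol = 488 mol.
Mass of CaCl₂·2H₂O: 488 × 147 = 71,730 g.

71.7 kg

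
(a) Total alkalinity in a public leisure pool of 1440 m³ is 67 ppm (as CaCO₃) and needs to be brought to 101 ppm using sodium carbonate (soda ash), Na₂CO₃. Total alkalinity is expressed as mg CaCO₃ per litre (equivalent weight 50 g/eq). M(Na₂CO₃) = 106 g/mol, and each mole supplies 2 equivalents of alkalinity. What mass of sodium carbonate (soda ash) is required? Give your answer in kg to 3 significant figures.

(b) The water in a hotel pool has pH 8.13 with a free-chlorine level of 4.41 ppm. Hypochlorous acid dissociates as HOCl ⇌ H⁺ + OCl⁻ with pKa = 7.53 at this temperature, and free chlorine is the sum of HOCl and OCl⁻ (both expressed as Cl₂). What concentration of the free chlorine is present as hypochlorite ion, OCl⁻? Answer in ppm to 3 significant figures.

(a) 51.9 kg; (b) 3.52 ppm

(a) Volume: 1440 m³ = 1,440,000 L.
(a) Alkalinity to add: (101 − 67) = 34 mg/L as CaCO₃ × 1,440,000 L = 48,960 g as CaCO₃.
(a) Equivalents: 48,960 g ÷ 50 g/eq = 979.2 eq.
(a) Each mole of Na₂CO₃ supplies 2 eq, so 979.2 / 2 = 489.6 mol.
(a) Mass: 489.6 mol × 106 g/mol = 51,900 g.

(b) [OCl⁻]/[HOCl] = 10^(pH − pKa) = 10^(8.13 − 7.53) = 10^0.60 = 3.981.
(b) Fraction as HOCl = 1 / (1 + 3.981) = 0.2008.
(b) OCl⁻ = (1 − 0.2008) × 4.41 ppm = 3.525 ppm.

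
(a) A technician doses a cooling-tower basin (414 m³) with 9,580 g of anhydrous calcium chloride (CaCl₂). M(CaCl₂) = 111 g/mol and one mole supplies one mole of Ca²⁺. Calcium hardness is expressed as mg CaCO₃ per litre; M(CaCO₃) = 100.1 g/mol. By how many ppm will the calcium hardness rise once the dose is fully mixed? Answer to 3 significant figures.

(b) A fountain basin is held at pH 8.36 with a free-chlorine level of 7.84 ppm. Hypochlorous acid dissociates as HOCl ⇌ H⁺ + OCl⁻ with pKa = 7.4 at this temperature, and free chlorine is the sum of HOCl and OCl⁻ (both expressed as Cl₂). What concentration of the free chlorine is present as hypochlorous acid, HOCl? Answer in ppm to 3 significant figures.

(a) 20.9 ppm; (b) 0.775 ppm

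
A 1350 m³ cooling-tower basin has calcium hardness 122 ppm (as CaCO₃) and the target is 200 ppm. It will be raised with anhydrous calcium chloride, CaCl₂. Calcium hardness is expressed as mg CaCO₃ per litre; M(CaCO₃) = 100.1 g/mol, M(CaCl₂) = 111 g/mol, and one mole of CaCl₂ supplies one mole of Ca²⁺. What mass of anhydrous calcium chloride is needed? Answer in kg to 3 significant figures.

117 kg

Volume: 1350 m³ = 1,350,000 L.
Hardness to add: (200 − 122) = 78 mg/L as CaCO₃ × 1,350,000 L = 105,300 g as CaCO₃.
Moles of Ca²⁺ (1 mol Ca²⁺ ≡ 1 mol CaCO₃): 105,300 / 100.1 g/mol = 1052 mol.
Mass of CaCl₂: 1052 × 111 = 116,800 g.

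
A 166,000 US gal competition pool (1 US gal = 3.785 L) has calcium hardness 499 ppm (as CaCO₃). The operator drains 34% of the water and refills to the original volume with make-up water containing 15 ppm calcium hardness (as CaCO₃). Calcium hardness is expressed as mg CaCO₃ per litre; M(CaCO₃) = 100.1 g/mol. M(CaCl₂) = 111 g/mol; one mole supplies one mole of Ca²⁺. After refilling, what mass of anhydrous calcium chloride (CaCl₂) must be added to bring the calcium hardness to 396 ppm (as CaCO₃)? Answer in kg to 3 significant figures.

Volume: 166,000 US gal × 3.785 L/gal = 628,310 L.
After draining 34% and refilling: 499 × 0.66 + 15 × 0.34 = 334.44 ppm.
Deficit to target: 396 − 334.44 = 61.56 mg/L.
As CaCO₃: 61.56 mg/L × 628,310 L = 38,680 g; ÷ 100.1 = 386.4 mol Ca²⁺.
Mass: 386.4 × 111 = 42,890 g.

42.9 kg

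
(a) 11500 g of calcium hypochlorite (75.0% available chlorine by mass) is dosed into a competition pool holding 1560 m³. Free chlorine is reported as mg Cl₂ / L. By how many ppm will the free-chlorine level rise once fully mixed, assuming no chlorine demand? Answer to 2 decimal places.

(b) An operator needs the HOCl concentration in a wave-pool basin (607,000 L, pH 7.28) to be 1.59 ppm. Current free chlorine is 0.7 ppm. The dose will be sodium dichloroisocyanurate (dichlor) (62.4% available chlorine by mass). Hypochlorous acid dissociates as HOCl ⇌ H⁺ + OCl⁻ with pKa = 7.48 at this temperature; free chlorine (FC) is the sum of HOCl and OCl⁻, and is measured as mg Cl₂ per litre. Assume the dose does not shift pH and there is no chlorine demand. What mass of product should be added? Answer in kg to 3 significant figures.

(a) Volume: 1560 m³ = 1,560,000 L.
(a) Available chlorine delivered: 11,500 g × 0.75 = 8625 g as Cl₂.
(a) Concentration rise: 8625 g / 1,560,000 L = 5.529 mg/L = 5.53 ppm.

(b) [OCl⁻]/[HOCl] = 10^(pH − pKa) = 10^(7.28 − 7.48) = 0.631; fraction as HOCl = 1/(1 + 0.631) = 0.6131.
(b) Free chlorine required for 1.59 ppm HOCl: 1.59 / 0.6131 = 2.593 ppm.
(b) FC to add: 2.593 − 0.7 = 1.893 mg/L as Cl₂.
(b) Cl₂ equivalent: 1.893 mg/L × 607,000 L = 1149 g.
(b) Product at 62.4% available Cl: 1149 / 0.624 = 1842 g.

(a) 5.53 ppm; (b) 1.84 kg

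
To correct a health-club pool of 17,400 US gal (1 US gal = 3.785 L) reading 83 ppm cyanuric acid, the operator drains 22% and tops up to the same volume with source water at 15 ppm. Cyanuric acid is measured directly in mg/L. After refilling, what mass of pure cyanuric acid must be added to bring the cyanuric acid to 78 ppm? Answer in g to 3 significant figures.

656 g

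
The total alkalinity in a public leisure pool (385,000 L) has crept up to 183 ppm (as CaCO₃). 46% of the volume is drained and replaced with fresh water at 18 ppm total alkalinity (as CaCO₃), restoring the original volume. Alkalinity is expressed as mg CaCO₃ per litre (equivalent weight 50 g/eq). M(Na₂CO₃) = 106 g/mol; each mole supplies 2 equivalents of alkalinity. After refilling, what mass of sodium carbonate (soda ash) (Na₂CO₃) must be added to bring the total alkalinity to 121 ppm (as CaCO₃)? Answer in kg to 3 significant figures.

5.67 kg

After draining 46% and refilling: 183 × 0.54 + 18 × 0.46 = 107.1 ppm.
Deficit to target: 121 − 107.1 = 13.9 mg/L.
As CaCO₃: 13.9 mg/L × 385,000 L = 5351 g; ÷ 50 g/eq ÷ 2 = 53.51 mol Na₂CO₃.
Mass: 53.51 × 106 = 5673 g.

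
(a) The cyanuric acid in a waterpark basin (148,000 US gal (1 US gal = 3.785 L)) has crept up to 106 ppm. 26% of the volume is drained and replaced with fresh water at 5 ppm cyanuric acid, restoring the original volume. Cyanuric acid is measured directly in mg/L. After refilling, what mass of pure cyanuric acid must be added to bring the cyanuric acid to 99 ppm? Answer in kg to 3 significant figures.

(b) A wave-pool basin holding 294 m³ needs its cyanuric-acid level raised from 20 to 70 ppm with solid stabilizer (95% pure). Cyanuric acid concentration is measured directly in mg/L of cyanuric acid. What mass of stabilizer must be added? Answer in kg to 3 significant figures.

(a) 10.8 kg; (b) 15.5 kg

(a) Volume: 148,000 US gal × 3.785 L/gal = 560,180 L.
(a) After draining 26% and refilling: 106 × 0.74 + 5 × 0.26 = 79.74 ppm.
(a) Deficit to target: 99 − 79.74 = 19.26 mg/L.
(a) Mass: 19.26 mg/L × 560,180 L = 10,790 g cyanuric acid.

(b) Volume: 294 m³ = 294,000 L.
(b) CYA to add: (70 − 20) = 50 mg/L × 294,000 L = 14,700 g cyanuric acid.
(b) At 95% purity: 14,700 / 0.95 = 15,470 g product.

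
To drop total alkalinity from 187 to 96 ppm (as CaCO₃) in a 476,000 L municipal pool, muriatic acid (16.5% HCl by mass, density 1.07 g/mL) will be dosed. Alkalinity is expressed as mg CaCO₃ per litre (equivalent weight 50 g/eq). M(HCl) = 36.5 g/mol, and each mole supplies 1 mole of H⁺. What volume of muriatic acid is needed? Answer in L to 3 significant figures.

Alkalinity to neutralize: (187 − 96) = 91 mg/L as CaCO₃ × 476,000 L = 43,320 g as CaCO₃.
Equivalents of H⁺ required: 43,320 ÷ 50 g/eq = 866.3 eq = 866.3 mol HCl.
Mass of HCl: 866.3 × 36.5 = 31,620 g.
Mass of 16.5% solution: 31,620 / 0.165 = 191,600 g.
Volume: 191,600 g ÷ 1.07 g/mL = 179,100 mL.

179 L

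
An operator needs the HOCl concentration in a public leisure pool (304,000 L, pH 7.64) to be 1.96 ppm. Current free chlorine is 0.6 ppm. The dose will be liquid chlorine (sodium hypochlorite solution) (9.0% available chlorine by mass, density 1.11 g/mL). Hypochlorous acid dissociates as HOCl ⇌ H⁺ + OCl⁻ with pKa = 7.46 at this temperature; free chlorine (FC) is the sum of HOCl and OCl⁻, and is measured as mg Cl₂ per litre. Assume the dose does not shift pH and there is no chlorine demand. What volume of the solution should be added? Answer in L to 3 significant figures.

[OCl⁻]/[HOCl] = 10^(pH − pKa) = 10^(7.64 − 7.46) = 1.514; fraction as HOCl = 1/(1 + 1.514) = 0.3978.
Free chlorine required for 1.96 ppm HOCl: 1.96 / 0.3978 = 4.927 ppm.
FC to add: 4.927 − 0.6 = 4.327 mg/L as Cl₂.
Cl₂ equivalent: 4.327 mg/L × 304,000 L = 1315 g.
Product at 9.0% available Cl: 1315 / 0.09 = 14,610 g.
Volume: 14,610 g ÷ 1.11 g/mL = 13,170 mL.

13.2 L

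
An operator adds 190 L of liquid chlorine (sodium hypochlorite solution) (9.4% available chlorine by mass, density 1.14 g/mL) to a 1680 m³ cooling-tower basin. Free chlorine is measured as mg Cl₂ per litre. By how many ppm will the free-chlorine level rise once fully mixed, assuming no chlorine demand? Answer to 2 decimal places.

Volume: 1680 m³ = 1,680,000 L.
Mass of solution: 190 L × 1000 mL/L × 1.14 g/mL = 216,600 g.
Available chlorine delivered: 216,600 g × 0.094 = 20,360 g as Cl₂.
Concentration rise: 20,360 g / 1,680,000 L = 12.12 mg/L = 12.12 ppm.

12.12 ppm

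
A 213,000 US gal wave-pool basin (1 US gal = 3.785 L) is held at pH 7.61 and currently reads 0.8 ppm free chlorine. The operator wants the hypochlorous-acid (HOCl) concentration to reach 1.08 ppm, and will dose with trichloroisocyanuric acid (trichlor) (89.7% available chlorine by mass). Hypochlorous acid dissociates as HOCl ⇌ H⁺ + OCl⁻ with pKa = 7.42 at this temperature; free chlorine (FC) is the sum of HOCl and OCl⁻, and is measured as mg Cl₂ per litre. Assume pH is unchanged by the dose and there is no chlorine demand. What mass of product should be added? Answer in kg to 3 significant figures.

1.76 kg

Volume: 213,000 US gal × 3.785 L/gal = 806,205 L.
[OCl⁻]/[HOCl] = 10^(pH − pKa) = 10^(7.61 − 7.42) = 1.549; fraction as HOCl = 1/(1 + 1.549) = 0.3923.
Free chlorine required for 1.08 ppm HOCl: 1.08 / 0.3923 = 2.753 ppm.
FC to add: 2.753 − 0.8 = 1.953 mg/L as Cl₂.
Cl₂ equivalent: 1.953 mg/L × 806,205 L = 1574 g.
Product at 89.7% available Cl: 1574 / 0.897 = 1755 g.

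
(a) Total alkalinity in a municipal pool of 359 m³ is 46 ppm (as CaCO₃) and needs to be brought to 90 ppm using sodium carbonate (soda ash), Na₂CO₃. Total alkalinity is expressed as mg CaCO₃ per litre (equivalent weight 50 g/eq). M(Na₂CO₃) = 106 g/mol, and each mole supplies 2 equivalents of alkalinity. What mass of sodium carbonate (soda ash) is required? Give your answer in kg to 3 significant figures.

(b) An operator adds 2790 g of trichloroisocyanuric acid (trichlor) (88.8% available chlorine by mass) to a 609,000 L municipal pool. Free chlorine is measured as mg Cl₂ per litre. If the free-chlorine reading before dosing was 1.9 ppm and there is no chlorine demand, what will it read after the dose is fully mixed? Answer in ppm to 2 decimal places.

(a) 16.7 kg; (b) 5.97 ppm

(a) Volume: 359 m³ = 359,000 L.
(a) Alkalinity to add: (90 − 46) = 44 mg/L as CaCO₃ × 359,000 L = 15,800 g as CaCO₃.
(a) Equivalents: 15,800 g ÷ 50 g/eq = 315.9 eq.
(a) Each mole of Na₂CO₃ supplies 2 eq, so 315.9 / 2 = 158 mol.
(a) Mass: 158 mol × 106 g/mol = 16,740 g.

(b) Available chlorine delivered: 2790 g × 0.888 = 2478 g as Cl₂.
(b) Concentration rise: 2478 g / 609,000 L = 4.068 mg/L = 4.07 ppm.
(b) Final FC: 1.9 + 4.07 = 5.97 ppm.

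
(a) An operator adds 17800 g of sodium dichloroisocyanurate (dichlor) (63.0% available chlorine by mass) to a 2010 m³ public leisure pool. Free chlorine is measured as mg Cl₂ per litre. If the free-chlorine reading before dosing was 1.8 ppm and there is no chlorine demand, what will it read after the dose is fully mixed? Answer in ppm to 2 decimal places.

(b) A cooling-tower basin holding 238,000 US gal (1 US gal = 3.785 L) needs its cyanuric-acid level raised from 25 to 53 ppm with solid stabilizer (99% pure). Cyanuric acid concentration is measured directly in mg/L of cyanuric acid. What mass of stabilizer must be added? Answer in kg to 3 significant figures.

(a) Volume: 2010 m³ = 2,010,000 L.
(a) Available chlorine delivered: 17,800 g × 0.63 = 11,210 g as Cl₂.
(a) Concentration rise: 11,210 g / 2,010,000 L = 5.579 mg/L = 5.58 ppm.
(a) Final FC: 1.8 + 5.58 = 7.38 ppm.

(b) Volume: 238,000 US gal × 3.785 L/gal = 900,830 L.
(b) CYA to add: (53 − 25) = 28 mg/L × 900,830 L = 25,220 g cyanuric acid.
(b) At 99% purity: 25,220 / 0.99 = 25,480 g product.

(a) 7.38 ppm; (b) 25.5 kg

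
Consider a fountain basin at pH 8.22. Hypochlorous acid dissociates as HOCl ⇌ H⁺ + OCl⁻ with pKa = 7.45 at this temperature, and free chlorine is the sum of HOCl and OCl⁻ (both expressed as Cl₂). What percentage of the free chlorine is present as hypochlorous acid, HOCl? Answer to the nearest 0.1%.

14.5%

[OCl⁻]/[HOCl] = 10^(pH − pKa) = 10^(8.22 − 7.45) = 10^0.77 = 5.888.
Fraction as HOCl = 1 / (1 + 5.888) = 0.1452.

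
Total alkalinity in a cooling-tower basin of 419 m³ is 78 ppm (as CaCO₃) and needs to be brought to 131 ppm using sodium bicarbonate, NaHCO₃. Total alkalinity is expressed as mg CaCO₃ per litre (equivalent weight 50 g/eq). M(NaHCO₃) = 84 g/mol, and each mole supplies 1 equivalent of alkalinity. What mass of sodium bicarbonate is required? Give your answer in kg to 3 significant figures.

37.3 kg

Volume: 419 m³ = 419,000 L.
Alkalinity to add: (131 − 78) = 53 mg/L as CaCO₃ × 419,000 L = 22,210 g as CaCO₃.
Equivalents: 22,210 g ÷ 50 g/eq = 444.1 eq.
NaHCO₃ supplies 1 eq per mole → 444.1 mol.
Mass: 444.1 mol × 84 g/mol = 37,310 g.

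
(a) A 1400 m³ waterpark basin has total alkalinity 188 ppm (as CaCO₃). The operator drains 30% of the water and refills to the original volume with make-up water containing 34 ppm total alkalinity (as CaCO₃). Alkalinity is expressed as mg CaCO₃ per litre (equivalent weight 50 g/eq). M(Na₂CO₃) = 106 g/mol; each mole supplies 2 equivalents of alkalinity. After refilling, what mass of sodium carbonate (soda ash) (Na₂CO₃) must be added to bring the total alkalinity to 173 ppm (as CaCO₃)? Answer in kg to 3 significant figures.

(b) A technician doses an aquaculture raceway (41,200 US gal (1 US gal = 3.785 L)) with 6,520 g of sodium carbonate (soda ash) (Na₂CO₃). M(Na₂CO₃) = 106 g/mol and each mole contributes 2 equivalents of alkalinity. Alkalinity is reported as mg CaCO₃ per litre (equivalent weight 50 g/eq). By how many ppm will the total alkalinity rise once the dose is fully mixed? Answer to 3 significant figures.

(a) Volume: 1400 m³ = 1,400,000 L.
(a) After draining 30% and refilling: 188 × 0.70 + 34 × 0.30 = 141.8 ppm.
(a) Deficit to target: 173 − 141.8 = 31.2 mg/L.
(a) As CaCO₃: 31.2 mg/L × 1,400,000 L = 43,680 g; ÷ 50 g/eq ÷ 2 = 436.8 mol Na₂CO₃.
(a) Mass: 436.8 × 106 = 46,300 g.

(b) Volume: 41,200 US gal × 3.785 L/gal = 155,942 L.
(b) Moles of Na₂CO₃: 6,520 g ÷ 106 g/mol = 61.51 mol → 123 eq of alkalinity.
(b) As CaCO₃: 123 eq × 50 g/eq = 6151 g.
(b) Rise: 6151 g / 155,942 L × 1000 = 39.44 mg/L.

(a) 46.3 kg; (b) 39.4 ppm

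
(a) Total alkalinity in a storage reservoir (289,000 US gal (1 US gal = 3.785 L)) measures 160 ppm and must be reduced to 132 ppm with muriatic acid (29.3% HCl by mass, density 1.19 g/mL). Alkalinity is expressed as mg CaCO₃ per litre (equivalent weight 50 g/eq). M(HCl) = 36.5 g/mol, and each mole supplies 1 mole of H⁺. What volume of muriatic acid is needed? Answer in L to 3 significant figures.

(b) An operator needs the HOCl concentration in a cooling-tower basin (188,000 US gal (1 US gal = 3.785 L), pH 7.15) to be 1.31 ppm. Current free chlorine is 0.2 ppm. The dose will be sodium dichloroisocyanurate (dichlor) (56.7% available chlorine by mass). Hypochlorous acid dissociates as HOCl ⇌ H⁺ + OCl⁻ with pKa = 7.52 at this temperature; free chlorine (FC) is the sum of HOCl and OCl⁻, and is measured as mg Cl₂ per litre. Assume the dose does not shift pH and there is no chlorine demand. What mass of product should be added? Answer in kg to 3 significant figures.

(a) Volume: 289,000 US gal × 3.785 L/gal = 1,093,865 L.
(a) Alkalinity to neutralize: (160 − 132) = 28 mg/L as CaCO₃ × 1,093,865 L = 30,630 g as CaCO₃.
(a) Equivalents of H⁺ required: 30,630 ÷ 50 g/eq = 612.6 eq = 612.6 mol HCl.
(a) Mass of HCl: 612.6 × 36.5 = 22,360 g.
(a) Mass of 29.3% solution: 22,360 / 0.293 = 76,310 g.
(a) Volume: 76,310 g ÷ 1.19 g/mL = 64,130 mL.

(b) Volume: 188,000 US gal × 3.785 L/gal = 711,580 L.
(b) [OCl⁻]/[HOCl] = 10^(pH − pKa) = 10^(7.15 − 7.52) = 0.4266; fraction as HOCl = 1/(1 + 0.4266) = 0.701.
(b) Free chlorine required for 1.31 ppm HOCl: 1.31 / 0.701 = 1.869 ppm.
(b) FC to add: 1.869 − 0.2 = 1.669 mg/L as Cl₂.
(b) Cl₂ equivalent: 1.669 mg/L × 711,580 L = 1187 g.
(b) Product at 56.7% available Cl: 1187 / 0.567 = 2094 g.

(a) 64.1 L; (b) 2.09 kg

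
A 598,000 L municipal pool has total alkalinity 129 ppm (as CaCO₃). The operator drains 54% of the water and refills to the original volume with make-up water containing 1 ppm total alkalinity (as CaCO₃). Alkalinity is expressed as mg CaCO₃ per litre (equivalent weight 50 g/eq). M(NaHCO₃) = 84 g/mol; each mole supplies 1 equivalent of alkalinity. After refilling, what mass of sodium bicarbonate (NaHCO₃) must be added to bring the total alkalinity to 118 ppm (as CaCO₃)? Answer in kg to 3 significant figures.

After draining 54% and refilling: 129 × 0.46 + 1 × 0.54 = 59.88 ppm.
Deficit to target: 118 − 59.88 = 58.12 mg/L.
As CaCO₃: 58.12 mg/L × 598,000 L = 34,760 g; ÷ 50 g/eq ÷ 1 = 695.1 mol NaHCO₃.
Mass: 695.1 × 84 = 58,390 g.

58.4 kg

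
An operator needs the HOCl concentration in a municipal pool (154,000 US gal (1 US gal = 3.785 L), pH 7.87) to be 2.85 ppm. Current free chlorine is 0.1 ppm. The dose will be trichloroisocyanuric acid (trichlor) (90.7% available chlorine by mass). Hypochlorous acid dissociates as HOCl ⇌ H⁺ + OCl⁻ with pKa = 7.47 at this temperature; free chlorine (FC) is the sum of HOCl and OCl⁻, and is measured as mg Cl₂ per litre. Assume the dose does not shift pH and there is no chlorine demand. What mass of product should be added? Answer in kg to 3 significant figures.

Volume: 154,000 US gal × 3.785 L/gal = 582,890 L.
[OCl⁻]/[HOCl] = 10^(pH − pKa) = 10^(7.87 − 7.47) = 2.512; fraction as HOCl = 1/(1 + 2.512) = 0.2847.
Free chlorine required for 2.85 ppm HOCl: 2.85 / 0.2847 = 10.01 ppm.
FC to add: 10.01 − 0.1 = 9.909 mg/L as Cl₂.
Cl₂ equivalent: 9.909 mg/L × 582,890 L = 5776 g.
Product at 90.7% available Cl: 5776 / 0.907 = 6368 g.

6.37 kg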